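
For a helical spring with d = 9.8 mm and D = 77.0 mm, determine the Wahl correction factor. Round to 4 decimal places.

C = D/d = 77.0/9.8 = 7.8571
K_W = (4C−1)/(4C−4) + 0.615/C = 30.429/27.429 + 0.0783 = 1.1876

1.1876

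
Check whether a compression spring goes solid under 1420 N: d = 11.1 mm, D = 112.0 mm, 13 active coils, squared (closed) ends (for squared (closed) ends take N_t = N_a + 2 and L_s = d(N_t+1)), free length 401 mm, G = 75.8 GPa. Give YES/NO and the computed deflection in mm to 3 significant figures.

NO, δ = 180 mm

k = Gd⁴/(8D³N_a) = (75.8×10³)(11.1⁴)/(8·112.0³·13) = 7.8754 N/mm
N_t = 15; L_s = 11.1·16 = 177.6 mm; δ_solid = L₀ − L_s = 401 − 177.6 = 223.4 mm
δ = F/k = 1420/7.8754 = 180.31 mm
δ < δ_solid → spring does not go solid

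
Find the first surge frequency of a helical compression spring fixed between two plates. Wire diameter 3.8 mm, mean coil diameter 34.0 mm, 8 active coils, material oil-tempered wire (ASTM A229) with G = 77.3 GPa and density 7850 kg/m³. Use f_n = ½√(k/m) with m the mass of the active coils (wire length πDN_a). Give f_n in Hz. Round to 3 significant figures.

145 Hz

k = Gd⁴/(8D³N_a) = (77.3×10³)(3.8⁴)/(8·34.0³·8) = 6.4076 N/mm = 6407.6 N/m
Wire length L = πDN_a = π·34.0·8 = 854.51 mm
m = ρ·(πd²/4)·L = 7850 × 11.341×10⁻⁶ m² × 0.85451 m = 0.076076 kg
f_n = ½√(k/m) = 0.5·√(6407.6/0.076076) = 0.5·√(84227) = 145.11 Hz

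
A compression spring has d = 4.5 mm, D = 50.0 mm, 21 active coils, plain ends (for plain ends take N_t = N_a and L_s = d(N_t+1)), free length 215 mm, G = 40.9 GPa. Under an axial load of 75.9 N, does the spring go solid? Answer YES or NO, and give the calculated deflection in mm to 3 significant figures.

NO, δ = 95.0 mm

k = Gd⁴/(8D³N_a) = (40.9×10³)(4.5⁴)/(8·50.0³·21) = 0.79865 N/mm
N_t = 21; L_s = 4.5·22 = 99 mm; δ_solid = L₀ − L_s = 215 − 99 = 116 mm
δ = F/k = 75.9/0.79865 = 95.036 mm
δ < δ_solid → spring does not go solid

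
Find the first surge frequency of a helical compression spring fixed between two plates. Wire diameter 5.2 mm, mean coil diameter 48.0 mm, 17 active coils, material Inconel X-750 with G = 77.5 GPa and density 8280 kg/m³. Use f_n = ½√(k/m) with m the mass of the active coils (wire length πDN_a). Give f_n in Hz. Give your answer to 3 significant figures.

45.7 Hz

k = Gd⁴/(8D³N_a) = (77.5×10³)(5.2⁴)/(8·48.0³·17) = 3.7675 N/mm = 3767.5 N/m
Wire length L = πDN_a = π·48.0·17 = 2563.5 mm
m = ρ·(πd²/4)·L = 8280 × 21.237×10⁻⁶ m² × 2.5635 m = 0.45078 kg
f_n = ½√(k/m) = 0.5·√(3767.5/0.45078) = 0.5·√(8357.7) = 45.71 Hz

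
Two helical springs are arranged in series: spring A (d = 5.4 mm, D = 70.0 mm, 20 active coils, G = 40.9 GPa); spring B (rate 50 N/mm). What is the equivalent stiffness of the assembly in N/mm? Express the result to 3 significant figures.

0.626 N/mm

k_A = Gd⁴/(8D³N_a) = (40.9×10³)(5.4⁴)/(8·70.0³·20) = 0.6337 N/mm
Series: 1/k_eq = 1/0.6337 + 1/50 = 1.598; k_eq = 0.62577 N/mm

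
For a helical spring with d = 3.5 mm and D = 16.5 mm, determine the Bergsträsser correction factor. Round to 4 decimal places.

C = D/d = 16.5/3.5 = 4.7143
K_B = (4C+2)/(4C−3) = 20.857/15.857 = 1.3153

1.3153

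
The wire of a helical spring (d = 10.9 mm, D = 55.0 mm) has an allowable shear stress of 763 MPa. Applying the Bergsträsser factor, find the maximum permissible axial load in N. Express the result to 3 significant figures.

C = D/d = 55.0/10.9 = 5.0459
K_B = (4C+2)/(4C−3) = 22.183/17.183 = 1.2910
τ_max = K·8FD/(πd³) → F_max = τ_allow·πd³/(8DK)
F_max = 763·π·10.9³/(8·55.0·1.2910) = 3.1042e+06/568.03 = 5464.9 N

5460 N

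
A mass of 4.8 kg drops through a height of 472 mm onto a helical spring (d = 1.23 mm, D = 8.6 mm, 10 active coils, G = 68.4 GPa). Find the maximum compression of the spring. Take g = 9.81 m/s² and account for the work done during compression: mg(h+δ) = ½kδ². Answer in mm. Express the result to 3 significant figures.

k = Gd⁴/(8D³N_a) = (68.4×10³)(1.23⁴)/(8·8.6³·10) = 3.0767 N/mm
W = mg = 4.8 × 9.81 = 47.088 N
½kδ² − Wδ − Wh = 0 → δ = (W + √(W² + 2kWh))/k
δ = (47.088 + √(2217.3 + 136765))/3.0767 = (47.088 + 372.8)/3.0767 = 136.47 mm

136 mm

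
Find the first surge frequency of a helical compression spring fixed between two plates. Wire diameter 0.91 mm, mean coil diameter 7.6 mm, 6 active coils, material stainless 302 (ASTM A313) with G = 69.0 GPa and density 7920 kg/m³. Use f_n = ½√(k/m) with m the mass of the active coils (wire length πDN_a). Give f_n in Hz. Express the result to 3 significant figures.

872 Hz

k = Gd⁴/(8D³N_a) = (69.0×10³)(0.91⁴)/(8·7.6³·6) = 2.2456 N/mm = 2245.6 N/m
Wire length L = πDN_a = π·7.6·6 = 143.26 mm
m = ρ·(πd²/4)·L = 7920 × 0.65039×10⁻⁶ m² × 0.14326 m = 0.00073793 kg
f_n = ½√(k/m) = 0.5·√(2245.6/0.00073793) = 0.5·√(3.0431e+06) = 872.23 Hz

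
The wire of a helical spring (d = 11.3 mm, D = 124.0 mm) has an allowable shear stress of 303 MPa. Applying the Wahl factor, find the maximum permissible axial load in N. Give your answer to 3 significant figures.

C = D/d = 124.0/11.3 = 10.9735
K_W = (4C−1)/(4C−4) + 0.615/C = 42.894/39.894 + 0.0560 = 1.1312
τ_max = K·8FD/(πd³) → F_max = τ_allow·πd³/(8DK)
F_max = 303·π·11.3³/(8·124.0·1.1312) = 1.3735e+06/1122.2 = 1223.9 N

1220 N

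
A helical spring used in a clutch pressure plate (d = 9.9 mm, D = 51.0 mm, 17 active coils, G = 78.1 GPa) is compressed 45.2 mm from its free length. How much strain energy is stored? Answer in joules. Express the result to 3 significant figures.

k = Gd⁴/(8D³N_a) = (78.1×10³)(9.9⁴)/(8·51.0³·17) = 41.586 N/mm
U = ½kδ² = 0.5 × 41.586 × 45.2² = 42480 N·mm = 42.48 J

42.5 J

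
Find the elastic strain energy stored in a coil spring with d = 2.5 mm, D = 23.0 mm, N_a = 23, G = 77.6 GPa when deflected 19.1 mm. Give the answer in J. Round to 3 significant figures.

0.247 J

k = Gd⁴/(8D³N_a) = (77.6×10³)(2.5⁴)/(8·23.0³·23) = 1.354 N/mm
U = ½kδ² = 0.5 × 1.354 × 19.1² = 246.98 N·mm = 0.24698 J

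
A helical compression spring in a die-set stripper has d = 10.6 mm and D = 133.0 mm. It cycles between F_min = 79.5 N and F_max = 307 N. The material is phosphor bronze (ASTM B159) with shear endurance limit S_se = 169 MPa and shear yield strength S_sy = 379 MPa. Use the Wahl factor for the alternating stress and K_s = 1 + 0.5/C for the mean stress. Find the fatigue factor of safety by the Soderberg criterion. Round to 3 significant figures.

2.75

C = D/d = 133.0/10.6 = 12.5472; K_W = (4C−1)/(4C−4)+0.615/C = 1.1140; K_s = 1+0.5/C = 1.0398
F_a = (F_max−F_min)/2 = 113.75 N; F_m = (F_max+F_min)/2 = 193.25 N
τ_a = K_W·8F_aD/(πd³) = 1.1140 × 32.346 = 36.033 MPa
τ_m = K_s·8F_mD/(πd³) = 1.0398 × 54.953 = 57.143 MPa
Soderberg: 1/n_f = τ_a/S_se + τ_m/S_sy = 36.033/169 + 57.143/379 = 0.21321 + 0.15077 = 0.36399
n_f = 1/0.36399 = 2.747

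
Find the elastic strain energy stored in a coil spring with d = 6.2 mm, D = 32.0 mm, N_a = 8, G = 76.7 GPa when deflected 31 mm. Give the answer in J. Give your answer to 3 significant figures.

26.0 J

k = Gd⁴/(8D³N_a) = (76.7×10³)(6.2⁴)/(8·32.0³·8) = 54.042 N/mm
U = ½kδ² = 0.5 × 54.042 × 31² = 25967 N·mm = 25.967 J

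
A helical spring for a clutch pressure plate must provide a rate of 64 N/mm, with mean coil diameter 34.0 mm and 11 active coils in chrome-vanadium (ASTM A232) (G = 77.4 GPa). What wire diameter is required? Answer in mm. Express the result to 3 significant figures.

7.31 mm

d = (8D³N_a·k / G)^(1/4) = (8·34.0³·11·64 / (77.4×10³))^0.25
  = (2859.9)^0.25 = 7.3129 mm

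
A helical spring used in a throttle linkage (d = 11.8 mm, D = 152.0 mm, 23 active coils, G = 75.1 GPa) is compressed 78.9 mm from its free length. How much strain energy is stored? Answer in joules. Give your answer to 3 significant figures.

7.01 J

k = Gd⁴/(8D³N_a) = (75.1×10³)(11.8⁴)/(8·152.0³·23) = 2.2533 N/mm
U = ½kδ² = 0.5 × 2.2533 × 78.9² = 7013.6 N·mm = 7.0136 J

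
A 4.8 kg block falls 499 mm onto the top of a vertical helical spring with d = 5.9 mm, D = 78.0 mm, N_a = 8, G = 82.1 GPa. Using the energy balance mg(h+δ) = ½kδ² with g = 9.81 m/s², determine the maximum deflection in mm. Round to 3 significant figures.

k = Gd⁴/(8D³N_a) = (82.1×10³)(5.9⁴)/(8·78.0³·8) = 3.2756 N/mm
W = mg = 4.8 × 9.81 = 47.088 N
½kδ² − Wδ − Wh = 0 → δ = (W + √(W² + 2kWh))/k
δ = (47.088 + √(2217.3 + 153932))/3.2756 = (47.088 + 395.16)/3.2756 = 135.01 mm

135 mm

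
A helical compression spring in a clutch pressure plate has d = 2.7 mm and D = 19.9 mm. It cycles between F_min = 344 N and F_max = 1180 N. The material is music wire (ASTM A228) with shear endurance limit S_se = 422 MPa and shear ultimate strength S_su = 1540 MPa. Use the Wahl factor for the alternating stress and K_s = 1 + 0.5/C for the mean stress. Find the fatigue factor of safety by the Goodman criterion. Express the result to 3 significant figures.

0.226

C = D/d = 19.9/2.7 = 7.3704; K_W = (4C−1)/(4C−4)+0.615/C = 1.2012; K_s = 1+0.5/C = 1.0678
F_a = (F_max−F_min)/2 = 418 N; F_m = (F_max+F_min)/2 = 762 N
τ_a = K_W·8F_aD/(πd³) = 1.2012 × 1076.2 = 1292.7 MPa
τ_m = K_s·8F_mD/(πd³) = 1.0678 × 1961.8 = 2094.9 MPa
Goodman: 1/n_f = τ_a/S_se + τ_m/S_su = 1292.7/422 + 2094.9/1540 = 3.06318 + 1.36032 = 4.4235
n_f = 1/4.4235 = 0.2261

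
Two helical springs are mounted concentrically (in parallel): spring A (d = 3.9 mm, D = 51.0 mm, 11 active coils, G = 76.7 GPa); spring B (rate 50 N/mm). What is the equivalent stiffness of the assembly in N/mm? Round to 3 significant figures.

k_A = Gd⁴/(8D³N_a) = (76.7×10³)(3.9⁴)/(8·51.0³·11) = 1.5201 N/mm
Parallel: k_eq = 1.5201 + 50 = 51.52 N/mm

51.5 N/mm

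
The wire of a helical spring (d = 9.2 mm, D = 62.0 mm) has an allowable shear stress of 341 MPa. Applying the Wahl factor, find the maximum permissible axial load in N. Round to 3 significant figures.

C = D/d = 62.0/9.2 = 6.7391
K_W = (4C−1)/(4C−4) + 0.615/C = 25.957/22.957 + 0.0913 = 1.2219
τ_max = K·8FD/(πd³) → F_max = τ_allow·πd³/(8DK)
F_max = 341·π·9.2³/(8·62.0·1.2219) = 8.342e+05/606.08 = 1376.4 N

1380 N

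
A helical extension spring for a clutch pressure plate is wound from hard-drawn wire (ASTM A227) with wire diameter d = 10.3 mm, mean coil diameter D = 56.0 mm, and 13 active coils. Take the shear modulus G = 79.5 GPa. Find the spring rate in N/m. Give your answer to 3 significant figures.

k = Gd⁴/(8D³N_a) = (79.5×10³ × 10.3⁴) / (8 × 56.0³ × 13)
  = 8.9478e+08 / 1.82641e+07 = 48.991 N/mm = 48991 N/m

49000 N/m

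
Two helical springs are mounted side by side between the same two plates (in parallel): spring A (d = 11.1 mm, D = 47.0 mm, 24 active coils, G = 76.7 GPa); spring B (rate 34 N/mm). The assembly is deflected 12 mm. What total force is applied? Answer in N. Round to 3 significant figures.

k_A = Gd⁴/(8D³N_a) = (76.7×10³)(11.1⁴)/(8·47.0³·24) = 58.411 N/mm
Parallel: k_eq = 58.411 + 34 = 92.411 N/mm
F = k_eq·δ = 92.411·12 = 1108.9 N

1110 N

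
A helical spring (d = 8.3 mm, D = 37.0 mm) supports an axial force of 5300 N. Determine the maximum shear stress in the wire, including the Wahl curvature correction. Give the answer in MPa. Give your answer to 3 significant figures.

1180 MPa

Spring index C = D/d = 37.0/8.3 = 4.4578
K_W = (4C−1)/(4C−4) + 0.615/C = 16.831/13.831 + 0.1380 = 1.3549
τ₀ = 8FD/(πd³) = 8·5300·37.0/(π·8.3³) = 1.5688e+06/1796.3 = 873.34 MPa
τ_max = K·τ₀ = 1.3549 × 873.34 = 1183.3 MPa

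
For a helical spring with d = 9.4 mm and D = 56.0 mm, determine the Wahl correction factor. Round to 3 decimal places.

1.255

C = D/d = 56.0/9.4 = 5.9574
K_W = (4C−1)/(4C−4) + 0.615/C = 22.830/19.830 + 0.1032 = 1.2545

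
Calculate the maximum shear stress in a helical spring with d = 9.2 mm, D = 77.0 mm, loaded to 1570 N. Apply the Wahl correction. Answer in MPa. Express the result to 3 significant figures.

Spring index C = D/d = 77.0/9.2 = 8.3696
K_W = (4C−1)/(4C−4) + 0.615/C = 32.478/29.478 + 0.0735 = 1.1753
τ₀ = 8FD/(πd³) = 8·1570·77.0/(π·9.2³) = 967120/2446.3 = 395.34 MPa
τ_max = K·τ₀ = 1.1753 × 395.34 = 464.62 MPa

465 MPa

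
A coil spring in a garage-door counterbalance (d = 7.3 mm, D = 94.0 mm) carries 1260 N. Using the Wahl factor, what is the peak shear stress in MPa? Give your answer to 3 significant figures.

861 MPa

Spring index C = D/d = 94.0/7.3 = 12.8767
K_W = (4C−1)/(4C−4) + 0.615/C = 50.507/47.507 + 0.0478 = 1.1109
τ₀ = 8FD/(πd³) = 8·1260·94.0/(π·7.3³) = 947520/1222.1 = 775.3 MPa
τ_max = K·τ₀ = 1.1109 × 775.3 = 861.29 MPa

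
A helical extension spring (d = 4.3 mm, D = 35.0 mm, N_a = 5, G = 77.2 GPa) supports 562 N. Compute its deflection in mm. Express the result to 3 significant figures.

36.5 mm

k = Gd⁴/(8D³N_a) = (77.2×10³)(4.3⁴)/(8·35.0³·5) = 15.39 N/mm
δ = F/k = 562 / 15.39 = 36.518 mm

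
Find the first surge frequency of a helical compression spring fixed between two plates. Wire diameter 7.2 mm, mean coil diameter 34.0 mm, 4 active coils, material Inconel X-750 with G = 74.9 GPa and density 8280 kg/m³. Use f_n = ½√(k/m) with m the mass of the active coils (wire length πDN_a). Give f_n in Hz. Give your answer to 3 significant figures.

k = Gd⁴/(8D³N_a) = (74.9×10³)(7.2⁴)/(8·34.0³·4) = 160.04 N/mm = 1.6004e+05 N/m
Wire length L = πDN_a = π·34.0·4 = 427.26 mm
m = ρ·(πd²/4)·L = 8280 × 40.715×10⁻⁶ m² × 0.42726 m = 0.14404 kg
f_n = ½√(k/m) = 0.5·√(1.6004e+05/0.14404) = 0.5·√(1.1111e+06) = 527.04 Hz

527 Hz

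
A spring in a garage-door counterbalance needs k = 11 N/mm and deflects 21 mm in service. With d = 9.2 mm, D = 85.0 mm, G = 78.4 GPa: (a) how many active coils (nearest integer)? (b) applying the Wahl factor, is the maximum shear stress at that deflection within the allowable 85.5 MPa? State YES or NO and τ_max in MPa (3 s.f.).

N_a = Gd⁴/(8D³k) = (78.4×10³)(9.2⁴)/(8·85.0³·11) = 10.39 → N_a = 10
Actual rate k = Gd⁴/(8D³·10) = 11.432 N/mm
Working load F = kδ = 11.432·21 = 240.07 N
C = 85.0/9.2 = 9.2391; K_W = (4C−1)/(4C−4)+0.615/C = 1.1576
τ_max = K_W·8FD/(πd³) = 1.1576·66.732 = 77.249 MPa
τ_max ≤ 85.5 MPa → acceptable

(a) 10 coils; (b) YES, τ_max = 77.2 MPa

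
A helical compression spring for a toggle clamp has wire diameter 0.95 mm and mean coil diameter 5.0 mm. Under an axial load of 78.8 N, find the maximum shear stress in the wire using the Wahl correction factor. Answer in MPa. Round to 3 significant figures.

Spring index C = D/d = 5.0/0.95 = 5.2632
K_W = (4C−1)/(4C−4) + 0.615/C = 20.053/17.053 + 0.1168 = 1.2928
τ₀ = 8FD/(πd³) = 8·78.8·5.0/(π·0.95³) = 3152/2.6935 = 1170.2 MPa
τ_max = K·τ₀ = 1.2928 × 1170.2 = 1512.8 MPa

1510 MPa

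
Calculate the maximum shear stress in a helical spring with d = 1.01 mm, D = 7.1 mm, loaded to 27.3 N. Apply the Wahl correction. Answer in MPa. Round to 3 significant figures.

581 MPa

Spring index C = D/d = 7.1/1.01 = 7.0297
K_W = (4C−1)/(4C−4) + 0.615/C = 27.119/24.119 + 0.0875 = 1.2119
τ₀ = 8FD/(πd³) = 8·27.3·7.1/(π·1.01³) = 1550.64/3.2368 = 479.07 MPa
τ_max = K·τ₀ = 1.2119 × 479.07 = 580.57 MPa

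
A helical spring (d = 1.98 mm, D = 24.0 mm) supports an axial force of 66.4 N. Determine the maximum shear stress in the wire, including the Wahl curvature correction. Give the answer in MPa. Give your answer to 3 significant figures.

Spring index C = D/d = 24.0/1.98 = 12.1212
K_W = (4C−1)/(4C−4) + 0.615/C = 47.485/44.485 + 0.0507 = 1.1182
τ₀ = 8FD/(πd³) = 8·66.4·24.0/(π·1.98³) = 12748.8/24.386 = 522.79 MPa
τ_max = K·τ₀ = 1.1182 × 522.79 = 584.57 MPa

585 MPa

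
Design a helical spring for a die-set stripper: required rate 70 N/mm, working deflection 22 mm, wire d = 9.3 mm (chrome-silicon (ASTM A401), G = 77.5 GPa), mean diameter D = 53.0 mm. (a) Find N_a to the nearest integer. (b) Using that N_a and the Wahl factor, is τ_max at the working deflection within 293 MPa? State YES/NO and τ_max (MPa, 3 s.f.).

N_a = Gd⁴/(8D³k) = (77.5×10³)(9.3⁴)/(8·53.0³·70) = 6.954 → N_a = 7
Actual rate k = Gd⁴/(8D³·7) = 69.537 N/mm
Working load F = kδ = 69.537·22 = 1529.8 N
C = 53.0/9.3 = 5.6989; K_W = (4C−1)/(4C−4)+0.615/C = 1.2675
τ_max = K_W·8FD/(πd³) = 1.2675·256.69 = 325.36 MPa
τ_max > 293 MPa → exceeds allowable

(a) 7 coils; (b) NO, τ_max = 325 MPa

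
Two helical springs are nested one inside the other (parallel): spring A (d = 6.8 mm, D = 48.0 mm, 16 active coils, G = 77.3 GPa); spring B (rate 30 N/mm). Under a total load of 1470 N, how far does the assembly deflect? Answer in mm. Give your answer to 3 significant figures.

k_A = Gd⁴/(8D³N_a) = (77.3×10³)(6.8⁴)/(8·48.0³·16) = 11.676 N/mm
Parallel: k_eq = 11.676 + 30 = 41.676 N/mm
δ = F/k_eq = 1470/41.676 = 35.272 mm

35.3 mm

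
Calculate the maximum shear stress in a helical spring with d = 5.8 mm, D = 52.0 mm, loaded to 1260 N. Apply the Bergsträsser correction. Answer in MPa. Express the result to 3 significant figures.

985 MPa

Spring index C = D/d = 52.0/5.8 = 8.9655
K_B = (4C+2)/(4C−3) = 37.862/32.862 = 1.1522
τ₀ = 8FD/(πd³) = 8·1260·52.0/(π·5.8³) = 524160/612.96 = 855.13 MPa
τ_max = K·τ₀ = 1.1522 × 855.13 = 985.23 MPa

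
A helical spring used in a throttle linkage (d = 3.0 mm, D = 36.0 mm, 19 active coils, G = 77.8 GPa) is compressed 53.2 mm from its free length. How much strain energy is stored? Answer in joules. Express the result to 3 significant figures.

k = Gd⁴/(8D³N_a) = (77.8×10³)(3.0⁴)/(8·36.0³·19) = 0.88861 N/mm
U = ½kδ² = 0.5 × 0.88861 × 53.2² = 1257.5 N·mm = 1.2575 J

1.26 J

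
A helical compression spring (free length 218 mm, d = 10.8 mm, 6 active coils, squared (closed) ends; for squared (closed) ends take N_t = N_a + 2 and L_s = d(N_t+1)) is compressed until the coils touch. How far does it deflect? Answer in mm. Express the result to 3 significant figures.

121 mm

N_t = 8; L_s = 10.8·9 = 97.2 mm
δ_solid = L₀ − L_s = 218 − 97.2 = 120.8 mm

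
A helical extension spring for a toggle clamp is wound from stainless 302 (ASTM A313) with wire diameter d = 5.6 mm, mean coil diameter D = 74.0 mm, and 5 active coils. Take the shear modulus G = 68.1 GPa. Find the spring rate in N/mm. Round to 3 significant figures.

k = Gd⁴/(8D³N_a) = (68.1×10³ × 5.6⁴) / (8 × 74.0³ × 5)
  = 6.69729e+07 / 1.6209e+07 = 4.1318 N/mm

4.13 N/mm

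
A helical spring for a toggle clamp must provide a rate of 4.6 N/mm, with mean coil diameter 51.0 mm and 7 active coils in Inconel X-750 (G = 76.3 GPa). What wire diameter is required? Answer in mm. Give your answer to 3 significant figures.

d = (8D³N_a·k / G)^(1/4) = (8·51.0³·7·4.6 / (76.3×10³))^0.25
  = (447.85)^0.25 = 4.6003 mm

4.60 mm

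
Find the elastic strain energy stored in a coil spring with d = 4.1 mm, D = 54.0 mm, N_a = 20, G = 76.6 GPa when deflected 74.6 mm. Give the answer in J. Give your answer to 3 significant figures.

2.39 J

k = Gd⁴/(8D³N_a) = (76.6×10³)(4.1⁴)/(8·54.0³·20) = 0.85914 N/mm
U = ½kδ² = 0.5 × 0.85914 × 74.6² = 2390.6 N·mm = 2.3906 J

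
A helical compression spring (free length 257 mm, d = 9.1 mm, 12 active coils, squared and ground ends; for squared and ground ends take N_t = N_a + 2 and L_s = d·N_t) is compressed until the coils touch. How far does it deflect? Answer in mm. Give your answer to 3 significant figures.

N_t = 14; L_s = 9.1·14 = 127.4 mm
δ_solid = L₀ − L_s = 257 − 127.4 = 129.6 mm

130 mm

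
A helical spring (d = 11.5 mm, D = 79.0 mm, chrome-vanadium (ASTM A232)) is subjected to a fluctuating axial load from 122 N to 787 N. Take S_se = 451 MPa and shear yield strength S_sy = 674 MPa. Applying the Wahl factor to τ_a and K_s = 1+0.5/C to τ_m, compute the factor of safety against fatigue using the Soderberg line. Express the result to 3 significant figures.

4.66

C = D/d = 79.0/11.5 = 6.8696; K_W = (4C−1)/(4C−4)+0.615/C = 1.2173; K_s = 1+0.5/C = 1.0728
F_a = (F_max−F_min)/2 = 332.5 N; F_m = (F_max+F_min)/2 = 454.5 N
τ_a = K_W·8F_aD/(πd³) = 1.2173 × 43.981 = 53.538 MPa
τ_m = K_s·8F_mD/(πd³) = 1.0728 × 60.118 = 64.494 MPa
Soderberg: 1/n_f = τ_a/S_se + τ_m/S_sy = 53.538/451 + 64.494/674 = 0.11871 + 0.09569 = 0.2144
n_f = 1/0.2144 = 4.664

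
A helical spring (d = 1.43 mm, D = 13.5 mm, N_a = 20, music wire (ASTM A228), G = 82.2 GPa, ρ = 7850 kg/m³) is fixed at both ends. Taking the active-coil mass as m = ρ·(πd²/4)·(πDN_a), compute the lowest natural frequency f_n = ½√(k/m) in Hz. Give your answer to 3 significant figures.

k = Gd⁴/(8D³N_a) = (82.2×10³)(1.43⁴)/(8·13.5³·20) = 0.87316 N/mm = 873.16 N/m
Wire length L = πDN_a = π·13.5·20 = 848.23 mm
m = ρ·(πd²/4)·L = 7850 × 1.6061×10⁻⁶ m² × 0.84823 m = 0.010694 kg
f_n = ½√(k/m) = 0.5·√(873.16/0.010694) = 0.5·√(81649) = 142.87 Hz

143 Hz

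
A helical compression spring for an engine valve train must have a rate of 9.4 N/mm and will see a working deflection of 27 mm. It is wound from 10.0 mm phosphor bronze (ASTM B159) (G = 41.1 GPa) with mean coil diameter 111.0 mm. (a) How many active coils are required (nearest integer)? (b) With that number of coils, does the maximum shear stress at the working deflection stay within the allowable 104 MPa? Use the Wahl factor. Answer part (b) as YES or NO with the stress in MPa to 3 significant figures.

N_a = Gd⁴/(8D³k) = (41.1×10³)(10.0⁴)/(8·111.0³·9.4) = 3.996 → N_a = 4
Actual rate k = Gd⁴/(8D³·4) = 9.3912 N/mm
Working load F = kδ = 9.3912·27 = 253.56 N
C = 111.0/10.0 = 11.1000; K_W = (4C−1)/(4C−4)+0.615/C = 1.1297
τ_max = K_W·8FD/(πd³) = 1.1297·71.672 = 80.965 MPa
τ_max ≤ 104 MPa → acceptable

(a) 4 coils; (b) YES, τ_max = 81.0 MPa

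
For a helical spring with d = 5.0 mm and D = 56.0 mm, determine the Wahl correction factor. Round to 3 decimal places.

1.128

C = D/d = 56.0/5.0 = 11.2000
K_W = (4C−1)/(4C−4) + 0.615/C = 43.800/40.800 + 0.0549 = 1.1284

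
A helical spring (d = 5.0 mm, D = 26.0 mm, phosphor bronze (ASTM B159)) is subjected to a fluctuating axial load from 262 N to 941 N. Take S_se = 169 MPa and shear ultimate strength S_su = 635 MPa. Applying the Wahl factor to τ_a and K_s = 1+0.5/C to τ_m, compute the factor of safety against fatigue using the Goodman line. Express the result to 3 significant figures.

C = D/d = 26.0/5.0 = 5.2000; K_W = (4C−1)/(4C−4)+0.615/C = 1.2968; K_s = 1+0.5/C = 1.0962
F_a = (F_max−F_min)/2 = 339.5 N; F_m = (F_max+F_min)/2 = 601.5 N
τ_a = K_W·8F_aD/(πd³) = 1.2968 × 179.82 = 233.2 MPa
τ_m = K_s·8F_mD/(πd³) = 1.0962 × 318.6 = 349.23 MPa
Goodman: 1/n_f = τ_a/S_se + τ_m/S_su = 233.2/169 + 349.23/635 = 1.37989 + 0.54997 = 1.9299
n_f = 1/1.9299 = 0.5182

0.518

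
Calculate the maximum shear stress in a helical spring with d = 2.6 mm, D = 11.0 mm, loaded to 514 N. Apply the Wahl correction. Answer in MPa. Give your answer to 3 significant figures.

Spring index C = D/d = 11.0/2.6 = 4.2308
K_W = (4C−1)/(4C−4) + 0.615/C = 15.923/12.923 + 0.1454 = 1.3775
τ₀ = 8FD/(πd³) = 8·514·11.0/(π·2.6³) = 45232/55.217 = 819.17 MPa
τ_max = K·τ₀ = 1.3775 × 819.17 = 1128.4 MPa

1130 MPa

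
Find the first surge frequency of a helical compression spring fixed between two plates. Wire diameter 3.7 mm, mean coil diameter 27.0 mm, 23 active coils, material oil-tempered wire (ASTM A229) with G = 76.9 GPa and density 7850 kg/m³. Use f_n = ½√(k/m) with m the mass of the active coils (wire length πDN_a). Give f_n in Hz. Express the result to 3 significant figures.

k = Gd⁴/(8D³N_a) = (76.9×10³)(3.7⁴)/(8·27.0³·23) = 3.9795 N/mm = 3979.5 N/m
Wire length L = πDN_a = π·27.0·23 = 1950.9 mm
m = ρ·(πd²/4)·L = 7850 × 10.752×10⁻⁶ m² × 1.9509 m = 0.16467 kg
f_n = ½√(k/m) = 0.5·√(3979.5/0.16467) = 0.5·√(24167) = 77.728 Hz

77.7 Hz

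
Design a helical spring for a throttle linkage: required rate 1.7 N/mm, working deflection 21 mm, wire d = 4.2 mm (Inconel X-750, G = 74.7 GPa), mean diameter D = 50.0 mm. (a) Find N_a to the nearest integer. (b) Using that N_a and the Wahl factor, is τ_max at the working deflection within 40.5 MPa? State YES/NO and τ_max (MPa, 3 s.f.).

N_a = Gd⁴/(8D³k) = (74.7×10³)(4.2⁴)/(8·50.0³·1.7) = 13.67 → N_a = 14
Actual rate k = Gd⁴/(8D³·14) = 1.6603 N/mm
Working load F = kδ = 1.6603·21 = 34.867 N
C = 50.0/4.2 = 11.9048; K_W = (4C−1)/(4C−4)+0.615/C = 1.1204
τ_max = K_W·8FD/(πd³) = 1.1204·59.92 = 67.137 MPa
τ_max > 40.5 MPa → exceeds allowable

(a) 14 coils; (b) NO, τ_max = 67.1 MPa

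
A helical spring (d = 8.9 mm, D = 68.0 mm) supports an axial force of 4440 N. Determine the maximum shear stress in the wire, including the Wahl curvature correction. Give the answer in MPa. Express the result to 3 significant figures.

Spring index C = D/d = 68.0/8.9 = 7.6404
K_W = (4C−1)/(4C−4) + 0.615/C = 29.562/26.562 + 0.0805 = 1.1934
τ₀ = 8FD/(πd³) = 8·4440·68.0/(π·8.9³) = 2.41536e+06/2214.7 = 1090.6 MPa
τ_max = K·τ₀ = 1.1934 × 1090.6 = 1301.6 MPa

1300 MPa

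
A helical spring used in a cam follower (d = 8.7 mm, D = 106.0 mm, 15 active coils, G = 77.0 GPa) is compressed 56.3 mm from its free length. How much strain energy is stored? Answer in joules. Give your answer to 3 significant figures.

k = Gd⁴/(8D³N_a) = (77.0×10³)(8.7⁴)/(8·106.0³·15) = 3.0865 N/mm
U = ½kδ² = 0.5 × 3.0865 × 56.3² = 4891.7 N·mm = 4.8917 J

4.89 J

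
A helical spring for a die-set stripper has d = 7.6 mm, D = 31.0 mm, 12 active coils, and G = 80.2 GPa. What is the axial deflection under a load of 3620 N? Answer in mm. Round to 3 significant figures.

38.7 mm

k = Gd⁴/(8D³N_a) = (80.2×10³)(7.6⁴)/(8·31.0³·12) = 93.556 N/mm
δ = F/k = 3620 / 93.556 = 38.693 mm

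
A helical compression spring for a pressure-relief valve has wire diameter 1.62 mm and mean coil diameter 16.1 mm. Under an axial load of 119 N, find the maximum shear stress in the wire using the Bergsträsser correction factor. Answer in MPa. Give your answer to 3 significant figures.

Spring index C = D/d = 16.1/1.62 = 9.9383
K_B = (4C+2)/(4C−3) = 41.753/36.753 = 1.1360
τ₀ = 8FD/(πd³) = 8·119·16.1/(π·1.62³) = 15327.2/13.357 = 1147.5 MPa
τ_max = K·τ₀ = 1.1360 × 1147.5 = 1303.7 MPa

1300 MPa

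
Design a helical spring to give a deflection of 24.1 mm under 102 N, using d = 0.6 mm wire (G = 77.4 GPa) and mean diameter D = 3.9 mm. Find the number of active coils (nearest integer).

5

Required rate k = F/δ = 102/24.1 = 4.2324 N/mm
N_a = Gd⁴/(8D³k) = (77.4×10³ × 0.6⁴)/(8 × 3.9³ × 4.2324)
    = 10031 / 2008.48 = 4.994 → 5 coils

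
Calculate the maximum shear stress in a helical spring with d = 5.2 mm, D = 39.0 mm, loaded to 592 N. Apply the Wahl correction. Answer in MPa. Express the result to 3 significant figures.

501 MPa

Spring index C = D/d = 39.0/5.2 = 7.5000
K_W = (4C−1)/(4C−4) + 0.615/C = 29.000/26.000 + 0.0820 = 1.1974
τ₀ = 8FD/(πd³) = 8·592·39.0/(π·5.2³) = 184704/441.73 = 418.13 MPa
τ_max = K·τ₀ = 1.1974 × 418.13 = 500.67 MPa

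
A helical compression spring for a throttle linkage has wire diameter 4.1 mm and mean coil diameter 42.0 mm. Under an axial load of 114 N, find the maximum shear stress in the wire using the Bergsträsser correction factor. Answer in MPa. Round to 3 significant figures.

200 MPa

Spring index C = D/d = 42.0/4.1 = 10.2439
K_B = (4C+2)/(4C−3) = 42.976/37.976 = 1.1317
τ₀ = 8FD/(πd³) = 8·114·42.0/(π·4.1³) = 38304/216.52 = 176.91 MPa
τ_max = K·τ₀ = 1.1317 × 176.91 = 200.2 MPa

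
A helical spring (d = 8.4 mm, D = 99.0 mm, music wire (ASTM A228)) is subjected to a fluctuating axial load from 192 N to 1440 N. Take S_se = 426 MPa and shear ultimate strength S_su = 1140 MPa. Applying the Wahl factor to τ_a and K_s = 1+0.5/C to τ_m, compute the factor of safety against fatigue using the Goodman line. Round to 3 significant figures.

C = D/d = 99.0/8.4 = 11.7857; K_W = (4C−1)/(4C−4)+0.615/C = 1.1217; K_s = 1+0.5/C = 1.0424
F_a = (F_max−F_min)/2 = 624 N; F_m = (F_max+F_min)/2 = 816 N
τ_a = K_W·8F_aD/(πd³) = 1.1217 × 265.41 = 297.72 MPa
τ_m = K_s·8F_mD/(πd³) = 1.0424 × 347.08 = 361.8 MPa
Goodman: 1/n_f = τ_a/S_se + τ_m/S_su = 297.72/426 + 361.8/1140 = 0.69887 + 0.31737 = 1.0162
n_f = 1/1.0162 = 0.984

0.984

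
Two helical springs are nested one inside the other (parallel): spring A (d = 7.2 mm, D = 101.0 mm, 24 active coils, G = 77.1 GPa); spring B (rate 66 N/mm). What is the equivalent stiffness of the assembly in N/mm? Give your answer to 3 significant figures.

67.0 N/mm

k_A = Gd⁴/(8D³N_a) = (77.1×10³)(7.2⁴)/(8·101.0³·24) = 1.0474 N/mm
Parallel: k_eq = 1.0474 + 66 = 67.047 N/mm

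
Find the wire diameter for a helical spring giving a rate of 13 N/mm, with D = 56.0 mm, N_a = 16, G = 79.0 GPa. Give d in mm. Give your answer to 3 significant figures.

d = (8D³N_a·k / G)^(1/4) = (8·56.0³·16·13 / (79.0×10³))^0.25
  = (3699.1)^0.25 = 7.7987 mm

7.80 mm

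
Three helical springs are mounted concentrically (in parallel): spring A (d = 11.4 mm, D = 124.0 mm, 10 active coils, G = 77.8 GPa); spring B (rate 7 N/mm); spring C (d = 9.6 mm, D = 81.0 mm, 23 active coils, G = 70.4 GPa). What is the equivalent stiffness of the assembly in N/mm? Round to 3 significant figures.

k_A = Gd⁴/(8D³N_a) = (77.8×10³)(11.4⁴)/(8·124.0³·10) = 8.6148 N/mm
k_C = Gd⁴/(8D³N_a) = (70.4×10³)(9.6⁴)/(8·81.0³·23) = 6.1148 N/mm
Parallel: k_eq = 8.6148 + 7 + 6.1148 = 21.73 N/mm

21.7 N/mm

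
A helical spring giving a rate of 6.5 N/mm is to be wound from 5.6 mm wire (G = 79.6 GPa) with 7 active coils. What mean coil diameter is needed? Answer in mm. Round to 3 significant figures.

59.9 mm

D = (Gd⁴/(8N_a·k))^(1/3) = (79.6×10³·5.6⁴/(8·7·6.5))^(1/3)
  = (215062)^(1/3) = 59.9130 mm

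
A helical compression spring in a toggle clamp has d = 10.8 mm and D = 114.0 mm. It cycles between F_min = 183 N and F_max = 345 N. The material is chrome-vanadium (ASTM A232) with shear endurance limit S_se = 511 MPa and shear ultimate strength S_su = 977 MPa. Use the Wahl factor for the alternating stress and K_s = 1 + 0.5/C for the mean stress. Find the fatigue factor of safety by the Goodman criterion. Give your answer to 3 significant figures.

9.37

C = D/d = 114.0/10.8 = 10.5556; K_W = (4C−1)/(4C−4)+0.615/C = 1.1368; K_s = 1+0.5/C = 1.0474
F_a = (F_max−F_min)/2 = 81 N; F_m = (F_max+F_min)/2 = 264 N
τ_a = K_W·8F_aD/(πd³) = 1.1368 × 18.666 = 21.219 MPa
τ_m = K_s·8F_mD/(πd³) = 1.0474 × 60.838 = 63.72 MPa
Goodman: 1/n_f = τ_a/S_se + τ_m/S_su = 21.219/511 + 63.72/977 = 0.04152 + 0.06522 = 0.10674
n_f = 1/0.10674 = 9.368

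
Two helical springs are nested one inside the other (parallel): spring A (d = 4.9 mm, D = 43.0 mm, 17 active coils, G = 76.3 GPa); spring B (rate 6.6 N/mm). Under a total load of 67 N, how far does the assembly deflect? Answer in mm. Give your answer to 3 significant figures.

k_A = Gd⁴/(8D³N_a) = (76.3×10³)(4.9⁴)/(8·43.0³·17) = 4.0678 N/mm
Parallel: k_eq = 4.0678 + 6.6 = 10.668 N/mm
δ = F/k_eq = 67/10.668 = 6.2806 mm

6.28 mm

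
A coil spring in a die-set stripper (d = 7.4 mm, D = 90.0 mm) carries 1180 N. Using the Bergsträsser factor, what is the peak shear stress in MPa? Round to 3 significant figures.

740 MPa

Spring index C = D/d = 90.0/7.4 = 12.1622
K_B = (4C+2)/(4C−3) = 50.649/45.649 = 1.1095
τ₀ = 8FD/(πd³) = 8·1180·90.0/(π·7.4³) = 849600/1273 = 667.37 MPa
τ_max = K·τ₀ = 1.1095 × 667.37 = 740.47 MPa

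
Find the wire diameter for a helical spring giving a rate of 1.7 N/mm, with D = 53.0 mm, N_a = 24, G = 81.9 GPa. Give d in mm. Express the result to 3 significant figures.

4.94 mm

d = (8D³N_a·k / G)^(1/4) = (8·53.0³·24·1.7 / (81.9×10³))^0.25
  = (593.33)^0.25 = 4.9354 mm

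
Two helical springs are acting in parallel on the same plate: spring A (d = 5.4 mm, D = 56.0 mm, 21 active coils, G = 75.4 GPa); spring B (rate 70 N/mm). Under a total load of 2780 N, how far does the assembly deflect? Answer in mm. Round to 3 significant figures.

k_A = Gd⁴/(8D³N_a) = (75.4×10³)(5.4⁴)/(8·56.0³·21) = 2.1731 N/mm
Parallel: k_eq = 2.1731 + 70 = 72.173 N/mm
δ = F/k_eq = 2780/72.173 = 38.519 mm

38.5 mm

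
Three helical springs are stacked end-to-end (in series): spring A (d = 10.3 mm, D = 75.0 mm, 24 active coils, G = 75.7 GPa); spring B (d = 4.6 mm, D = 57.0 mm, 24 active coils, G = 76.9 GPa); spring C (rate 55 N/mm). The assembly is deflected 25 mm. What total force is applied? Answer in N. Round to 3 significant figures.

k_A = Gd⁴/(8D³N_a) = (75.7×10³)(10.3⁴)/(8·75.0³·24) = 10.519 N/mm
k_B = Gd⁴/(8D³N_a) = (76.9×10³)(4.6⁴)/(8·57.0³·24) = 0.96835 N/mm
Series: 1/k_eq = 1/10.519 + 1/0.96835 + 1/55 = 1.1459; k_eq = 0.87265 N/mm
F = k_eq·δ = 0.87265·25 = 21.816 N

21.8 N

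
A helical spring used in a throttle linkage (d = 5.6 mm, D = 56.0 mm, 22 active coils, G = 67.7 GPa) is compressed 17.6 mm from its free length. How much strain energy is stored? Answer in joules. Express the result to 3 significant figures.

k = Gd⁴/(8D³N_a) = (67.7×10³)(5.6⁴)/(8·56.0³·22) = 2.1541 N/mm
U = ½kδ² = 0.5 × 2.1541 × 17.6² = 333.63 N·mm = 0.33363 J

0.334 J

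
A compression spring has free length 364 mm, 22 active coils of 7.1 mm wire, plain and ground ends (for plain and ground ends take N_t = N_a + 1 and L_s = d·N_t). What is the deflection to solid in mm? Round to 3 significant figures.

201 mm

N_t = 23; L_s = 7.1·23 = 163.3 mm
δ_solid = L₀ − L_s = 364 − 163.3 = 200.7 mm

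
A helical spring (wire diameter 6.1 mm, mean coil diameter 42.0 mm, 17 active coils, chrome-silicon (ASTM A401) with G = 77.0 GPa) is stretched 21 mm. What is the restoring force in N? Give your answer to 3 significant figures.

222 N

k = Gd⁴/(8D³N_a) = (77.0×10³)(6.1⁴)/(8·42.0³·17) = 10.581 N/mm
F = k·δ = 10.581 × 21 = 222.2 N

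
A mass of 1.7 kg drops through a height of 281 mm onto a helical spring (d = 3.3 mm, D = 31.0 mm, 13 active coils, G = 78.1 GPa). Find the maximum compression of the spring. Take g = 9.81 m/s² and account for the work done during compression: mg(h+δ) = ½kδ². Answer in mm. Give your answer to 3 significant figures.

k = Gd⁴/(8D³N_a) = (78.1×10³)(3.3⁴)/(8·31.0³·13) = 2.9894 N/mm
W = mg = 1.7 × 9.81 = 16.677 N
½kδ² − Wδ − Wh = 0 → δ = (W + √(W² + 2kWh))/k
δ = (16.677 + √(278.12 + 28018.4))/2.9894 = (16.677 + 168.22)/2.9894 = 61.849 mm

61.8 mm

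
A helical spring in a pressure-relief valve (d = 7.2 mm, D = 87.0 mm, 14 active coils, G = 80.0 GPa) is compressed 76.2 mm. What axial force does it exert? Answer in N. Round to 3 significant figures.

222 N

k = Gd⁴/(8D³N_a) = (80.0×10³)(7.2⁴)/(8·87.0³·14) = 2.915 N/mm
F = k·δ = 2.915 × 76.2 = 222.13 N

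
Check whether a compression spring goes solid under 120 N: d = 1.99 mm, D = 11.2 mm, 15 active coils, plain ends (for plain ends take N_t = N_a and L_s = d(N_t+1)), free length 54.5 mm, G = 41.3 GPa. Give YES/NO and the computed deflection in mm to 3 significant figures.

YES, δ = 31.2 mm

k = Gd⁴/(8D³N_a) = (41.3×10³)(1.99⁴)/(8·11.2³·15) = 3.8417 N/mm
N_t = 15; L_s = 1.99·16 = 31.84 mm; δ_solid = L₀ − L_s = 54.5 − 31.84 = 22.66 mm
δ = F/k = 120/3.8417 = 31.236 mm
δ ≥ δ_solid → spring goes solid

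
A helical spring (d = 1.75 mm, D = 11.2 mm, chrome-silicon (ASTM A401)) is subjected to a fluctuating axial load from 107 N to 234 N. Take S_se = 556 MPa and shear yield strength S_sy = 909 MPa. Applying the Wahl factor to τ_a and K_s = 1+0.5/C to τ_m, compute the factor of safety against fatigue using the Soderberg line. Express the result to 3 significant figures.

C = D/d = 11.2/1.75 = 6.4000; K_W = (4C−1)/(4C−4)+0.615/C = 1.2350; K_s = 1+0.5/C = 1.0781
F_a = (F_max−F_min)/2 = 63.5 N; F_m = (F_max+F_min)/2 = 170.5 N
τ_a = K_W·8F_aD/(πd³) = 1.2350 × 337.92 = 417.33 MPa
τ_m = K_s·8F_mD/(πd³) = 1.0781 × 907.34 = 978.22 MPa
Soderberg: 1/n_f = τ_a/S_se + τ_m/S_sy = 417.33/556 + 978.22/909 = 0.75059 + 1.07615 = 1.8267
n_f = 1/1.8267 = 0.5474

0.547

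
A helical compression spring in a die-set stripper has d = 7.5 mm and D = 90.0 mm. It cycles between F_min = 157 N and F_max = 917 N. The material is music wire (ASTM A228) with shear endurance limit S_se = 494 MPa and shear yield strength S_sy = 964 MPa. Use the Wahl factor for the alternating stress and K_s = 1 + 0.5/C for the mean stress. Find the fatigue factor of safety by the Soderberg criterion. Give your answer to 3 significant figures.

C = D/d = 90.0/7.5 = 12.0000; K_W = (4C−1)/(4C−4)+0.615/C = 1.1194; K_s = 1+0.5/C = 1.0417
F_a = (F_max−F_min)/2 = 380 N; F_m = (F_max+F_min)/2 = 537 N
τ_a = K_W·8F_aD/(πd³) = 1.1194 × 206.43 = 231.09 MPa
τ_m = K_s·8F_mD/(πd³) = 1.0417 × 291.72 = 303.88 MPa
Soderberg: 1/n_f = τ_a/S_se + τ_m/S_sy = 231.09/494 + 303.88/964 = 0.46779 + 0.31523 = 0.78302
n_f = 1/0.78302 = 1.277

1.28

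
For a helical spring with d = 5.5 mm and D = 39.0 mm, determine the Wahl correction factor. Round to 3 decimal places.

1.210

C = D/d = 39.0/5.5 = 7.0909
K_W = (4C−1)/(4C−4) + 0.615/C = 27.364/24.364 + 0.0867 = 1.2099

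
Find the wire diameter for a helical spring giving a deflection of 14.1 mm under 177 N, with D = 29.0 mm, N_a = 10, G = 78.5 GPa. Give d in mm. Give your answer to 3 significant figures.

Required rate k = F/δ = 177/14.1 = 12.553 N/mm
d = (8D³N_a·k / G)^(1/4) = (8·29.0³·10·12.553 / (78.5×10³))^0.25
  = (312.01)^0.25 = 4.2028 mm

4.20 mm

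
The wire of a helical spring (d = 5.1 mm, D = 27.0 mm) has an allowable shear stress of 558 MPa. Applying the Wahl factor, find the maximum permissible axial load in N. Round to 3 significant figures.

C = D/d = 27.0/5.1 = 5.2941
K_W = (4C−1)/(4C−4) + 0.615/C = 20.176/17.176 + 0.1162 = 1.2908
τ_max = K·8FD/(πd³) → F_max = τ_allow·πd³/(8DK)
F_max = 558·π·5.1³/(8·27.0·1.2908) = 2.3254e+05/278.82 = 834.01 N

834 N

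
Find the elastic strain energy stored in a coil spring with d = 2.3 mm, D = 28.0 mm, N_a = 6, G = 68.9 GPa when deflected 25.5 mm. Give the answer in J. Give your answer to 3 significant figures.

0.595 J

k = Gd⁴/(8D³N_a) = (68.9×10³)(2.3⁴)/(8·28.0³·6) = 1.8298 N/mm
U = ½kδ² = 0.5 × 1.8298 × 25.5² = 594.93 N·mm = 0.59493 J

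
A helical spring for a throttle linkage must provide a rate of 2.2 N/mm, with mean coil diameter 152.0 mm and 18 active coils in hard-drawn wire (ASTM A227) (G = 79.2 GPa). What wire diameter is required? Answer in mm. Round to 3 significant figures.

10.9 mm

d = (8D³N_a·k / G)^(1/4) = (8·152.0³·18·2.2 / (79.2×10³))^0.25
  = (14047)^0.25 = 10.8867 mm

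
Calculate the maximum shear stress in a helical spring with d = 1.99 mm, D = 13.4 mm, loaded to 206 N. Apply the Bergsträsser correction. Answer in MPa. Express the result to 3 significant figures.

Spring index C = D/d = 13.4/1.99 = 6.7337
K_B = (4C+2)/(4C−3) = 28.935/23.935 = 1.2089
τ₀ = 8FD/(πd³) = 8·206·13.4/(π·1.99³) = 22083.2/24.758 = 891.98 MPa
τ_max = K·τ₀ = 1.2089 × 891.98 = 1078.3 MPa

1080 MPa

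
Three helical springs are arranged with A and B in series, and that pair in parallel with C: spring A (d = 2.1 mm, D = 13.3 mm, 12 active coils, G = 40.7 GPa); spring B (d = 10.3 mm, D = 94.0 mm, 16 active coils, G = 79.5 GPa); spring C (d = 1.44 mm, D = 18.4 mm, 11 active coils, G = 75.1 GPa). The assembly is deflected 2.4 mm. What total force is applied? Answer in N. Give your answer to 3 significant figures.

7.35 N

k_A = Gd⁴/(8D³N_a) = (40.7×10³)(2.1⁴)/(8·13.3³·12) = 3.5047 N/mm
k_B = Gd⁴/(8D³N_a) = (79.5×10³)(10.3⁴)/(8·94.0³·16) = 8.4163 N/mm
k_C = Gd⁴/(8D³N_a) = (75.1×10³)(1.44⁴)/(8·18.4³·11) = 0.58905 N/mm
Springs A,B series: k_AB = 1/(1/3.5047+1/8.4163) = 2.4743 N/mm; parallel with C: k_eq = 2.4743+0.58905 = 3.0634 N/mm
F = k_eq·δ = 3.0634·2.4 = 7.3521 N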